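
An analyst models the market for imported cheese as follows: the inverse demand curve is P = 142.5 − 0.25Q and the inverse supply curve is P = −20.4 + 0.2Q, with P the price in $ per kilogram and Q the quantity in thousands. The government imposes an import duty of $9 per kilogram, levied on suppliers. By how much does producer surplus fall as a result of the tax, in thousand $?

Producer surplus falls by $1408 thousand.

Rewrite in direct form: Qd = 570 − 4P and Qs = 5P + 102.
Without the tax, 570 − 4P = 5P + 102 gives 9P = 468, so P* = $52 and Q* = 362.
With the tax collected from suppliers, supply shifts: Qs = 5(P − 9) + 102.
Solving gives Q = 342 with buyers paying $57 and suppliers receiving $48 (the $9 wedge).
ΔPS is the trapezoid between Q = 342 and Q = 362 of height $4: ½ · (362 + 342) · 4 = $1408.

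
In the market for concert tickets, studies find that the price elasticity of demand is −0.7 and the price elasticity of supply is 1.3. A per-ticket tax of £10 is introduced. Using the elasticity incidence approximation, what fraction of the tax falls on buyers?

Incidence ratio: buyers' share ≈ εs / (εs + |εd|) = 1.3 / (1.3 + 0.7) = 0.65.
Supply is the more elastic side, so buyers bear the larger share.

Buyers' share ≈ 0.65.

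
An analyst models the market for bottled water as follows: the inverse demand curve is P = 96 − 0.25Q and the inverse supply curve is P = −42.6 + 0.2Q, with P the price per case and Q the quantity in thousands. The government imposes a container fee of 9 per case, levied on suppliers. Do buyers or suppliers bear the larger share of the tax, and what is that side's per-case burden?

Buyers bear the larger share: 5 per case.

Inverting to Q(P) form: Qd = 384 − 4P; Qs = 5P + 213.
Without the tax, 384 − 4P = 5P + 213 gives 9P = 171, so P* = 19 and Q* = 308.
With the tax collected from suppliers, supply shifts: Qs = 5(P − 9) + 213.
New equilibrium: buyers pay 24, suppliers receive 15, Q = 288. (Wedge: Pb − Ps = 9.)
Per-case burden: buyers 5, suppliers 4.
Buyers take the larger share because demand is less price-elastic here (demand slope 4 vs supply slope 5).
The less price-elastic side of the market bears the larger share of a per-unit tax.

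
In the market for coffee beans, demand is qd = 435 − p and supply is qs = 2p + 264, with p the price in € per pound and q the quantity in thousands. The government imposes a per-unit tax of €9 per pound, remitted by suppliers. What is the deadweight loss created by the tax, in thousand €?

Without the tax, 435 − p = 2p + 264 gives 3p = 171, so p* = €57 and q* = 378.
With the tax collected from suppliers, supply shifts: qs = 2(p − 9) + 264.
Solving gives q = 372 with buyers paying €63 and suppliers receiving €54 (the €9 wedge).
Quantity falls by |ΔQ| = |378 − 372| = 6.
DWL = ½ · t · |ΔQ| = ½ · 9 · 6 = €27.

Deadweight loss = €27 thousand.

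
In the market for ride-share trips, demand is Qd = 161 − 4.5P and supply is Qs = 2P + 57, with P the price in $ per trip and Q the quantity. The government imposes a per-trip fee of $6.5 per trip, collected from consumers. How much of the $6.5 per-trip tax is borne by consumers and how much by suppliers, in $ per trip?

Before the tax: set 161 − 4.5P = 2P + 57 → P* = $16, Q* = 89.
With the tax collected from consumers, demand (in seller-price terms) shifts: Qd = 161 − 4.5(P + 6.5).
Solving gives Q = 80 with consumers paying $18 and suppliers receiving $11.5 (the $6.5 wedge).
Burden on consumers: $2; on suppliers: $4.5. (They sum to $6.5.)

Consumers bear $2 per trip; suppliers bear $4.5 per trip.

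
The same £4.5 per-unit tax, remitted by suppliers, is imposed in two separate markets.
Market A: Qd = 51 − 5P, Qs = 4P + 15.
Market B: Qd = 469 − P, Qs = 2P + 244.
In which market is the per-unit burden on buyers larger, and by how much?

Market B, by £1.

Market A: pre-tax P* = £4, Q* = 31; post-tax Q = 21; per-unit burden on buyers = £2.
Market B: pre-tax P* = £75, Q* = 394; post-tax Q = 391; per-unit burden on buyers = £3.
Difference: £2 vs £3 → market B is larger by £1.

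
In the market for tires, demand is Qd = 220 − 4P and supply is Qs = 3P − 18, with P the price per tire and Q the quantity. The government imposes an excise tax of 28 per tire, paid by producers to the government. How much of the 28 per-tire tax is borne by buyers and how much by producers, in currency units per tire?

Before the tax: set 220 − 4P = 3P − 18 → P* = 34, Q* = 84.
With the tax collected from producers, supply shifts: Qs = 3(P − 28) − 18.
Solving gives Q = 36 with buyers paying 46 and producers receiving 18 (the 28 wedge).
Burden on buyers: 12; on producers: 16. (They sum to 28.)
The less price-elastic side of the market bears the larger share of a per-unit tax.

Buyers bear 12 per tire; producers bear 16 per tire.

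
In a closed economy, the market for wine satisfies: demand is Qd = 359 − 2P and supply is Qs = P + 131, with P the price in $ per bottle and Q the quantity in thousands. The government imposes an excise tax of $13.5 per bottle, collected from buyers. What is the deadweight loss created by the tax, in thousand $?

Deadweight loss = $60.75 thousand.

Before the tax: set 359 − 2P = P + 131 → P* = $76, Q* = 207.
With the tax collected from buyers, demand (in seller-price terms) shifts: Qd = 359 − 2(P + 13.5).
Solving gives Q = 198 with buyers paying $80.5 and suppliers receiving $67 (the $13.5 wedge).
Quantity falls by |ΔQ| = |207 − 198| = 9.
DWL = ½ · t · |ΔQ| = ½ · 13.5 · 9 = $60.75.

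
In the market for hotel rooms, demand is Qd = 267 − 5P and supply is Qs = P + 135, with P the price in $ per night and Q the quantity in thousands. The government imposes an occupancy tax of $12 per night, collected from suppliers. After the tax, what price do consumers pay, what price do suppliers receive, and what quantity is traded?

Without the tax, 267 − 5P = P + 135 gives 6P = 132, so P* = $22 and Q* = 157.
With the tax collected from suppliers, supply shifts: Qs = (P − 12) + 135.
Solving gives Q = 147 with consumers paying $24 and suppliers receiving $12 (the $12 wedge).

Consumers pay $24; suppliers receive $12; quantity = 147.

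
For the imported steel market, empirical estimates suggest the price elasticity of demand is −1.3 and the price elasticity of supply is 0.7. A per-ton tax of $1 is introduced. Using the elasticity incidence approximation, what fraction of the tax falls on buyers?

Incidence ratio: buyers' share ≈ εs / (εs + |εd|) = 0.7 / (0.7 + 1.3) = 0.35.
Supply is the less elastic side, so buyers bear the smaller share.

Buyers' share ≈ 0.35.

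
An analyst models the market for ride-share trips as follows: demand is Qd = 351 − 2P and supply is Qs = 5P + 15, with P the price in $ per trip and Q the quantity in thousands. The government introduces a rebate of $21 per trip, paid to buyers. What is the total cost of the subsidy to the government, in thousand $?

Without the subsidy, 351 − 2P = 5P + 15 gives 7P = 336, so P* = $48 and Q* = 255.
With a per-unit subsidy paid to buyers, each effectively pays P − 21, so demand becomes Qd = 351 − 2(P − 21).
New equilibrium: buyers pay $33, producers receive $54, Q = 285. (Wedge: Pb − Ps = −21.)
Outlay = t · Q = 21 · 285 = $5985.

Government outlay = $5985 thousand.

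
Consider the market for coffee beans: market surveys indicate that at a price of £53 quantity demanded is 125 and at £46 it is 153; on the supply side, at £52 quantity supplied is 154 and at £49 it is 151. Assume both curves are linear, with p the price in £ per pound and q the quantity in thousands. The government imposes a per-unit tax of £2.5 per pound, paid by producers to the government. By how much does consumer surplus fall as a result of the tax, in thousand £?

Demand slope: (153 − 125)/(46 − 53) = -4, so qd = 337 − 4p.
Supply slope: (151 − 154)/(49 − 52) = 1, so qs = p + 102.
Before the tax: set 337 − 4p = p + 102 → p* = £47, q* = 149.
With the tax collected from producers, supply shifts: qs = (p − 2.5) + 102.
New equilibrium: buyers pay £47.5, producers receive £45, q = 147. (Wedge: pb − ps = 2.5.)
ΔCS is the trapezoid between Q = 147 and Q = 149 of height £0.5: ½ · (149 + 147) · 0.5 = £74.

Consumer surplus falls by £74 thousand.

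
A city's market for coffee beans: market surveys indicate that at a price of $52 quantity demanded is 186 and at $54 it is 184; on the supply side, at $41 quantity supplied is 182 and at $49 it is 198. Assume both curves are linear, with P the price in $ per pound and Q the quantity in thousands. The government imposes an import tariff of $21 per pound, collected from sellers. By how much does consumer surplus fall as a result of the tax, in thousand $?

Demand slope: (184 − 186)/(54 − 52) = -1, so Qd = 238 − P.
Supply slope: (198 − 182)/(49 − 41) = 2, so Qs = 2P + 100.
Without the tax, 238 − P = 2P + 100 gives 3P = 138, so P* = $46 and Q* = 192.
With the tax collected from sellers, supply shifts: Qs = 2(P − 21) + 100.
Solving gives Q = 178 with consumers paying $60 and sellers receiving $39 (the $21 wedge).
ΔCS is the trapezoid between Q = 178 and Q = 192 of height $14: ½ · (192 + 178) · 14 = $2590.

Consumer surplus falls by $2590 thousand.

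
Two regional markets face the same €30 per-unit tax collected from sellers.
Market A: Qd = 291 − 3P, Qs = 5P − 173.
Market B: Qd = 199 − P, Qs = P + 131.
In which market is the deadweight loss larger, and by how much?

Market A, by €618.75.

Market A: pre-tax P* = €58, Q* = 117; post-tax Q = 60.75; deadweight loss = €843.75.
Market B: pre-tax P* = €34, Q* = 165; post-tax Q = 150; deadweight loss = €225.
Difference: €843.75 vs €225 → market A is larger by €618.75.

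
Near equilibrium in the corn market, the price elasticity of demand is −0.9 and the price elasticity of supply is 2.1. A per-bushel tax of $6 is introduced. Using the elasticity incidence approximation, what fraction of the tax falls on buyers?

Buyers' share ≈ 0.7.

Incidence ratio: buyers' share ≈ εs / (εs + |εd|) = 2.1 / (2.1 + 0.9) = 0.7.
Supply is the more elastic side, so buyers bear the larger share.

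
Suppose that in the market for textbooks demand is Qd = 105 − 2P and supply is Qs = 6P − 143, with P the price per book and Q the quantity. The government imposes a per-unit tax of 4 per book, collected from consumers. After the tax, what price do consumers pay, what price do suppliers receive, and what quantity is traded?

Without the tax, 105 − 2P = 6P − 143 gives 8P = 248, so P* = 31 and Q* = 43.
With the tax collected from consumers, demand (in seller-price terms) shifts: Qd = 105 − 2(P + 4).
New equilibrium: consumers pay 34, suppliers receive 30, Q = 37. (Wedge: Pb − Ps = 4.)
The less price-elastic side of the market bears the larger share of a per-unit tax.

Consumers pay 34; suppliers receive 30; quantity = 37.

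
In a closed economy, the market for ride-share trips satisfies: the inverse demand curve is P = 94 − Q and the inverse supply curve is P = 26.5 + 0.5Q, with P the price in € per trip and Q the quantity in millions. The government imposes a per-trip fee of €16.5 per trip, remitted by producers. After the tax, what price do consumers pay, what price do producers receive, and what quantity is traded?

Consumers pay €60; producers receive €43.5; quantity = 34.

Rewrite in direct form: Qd = 94 − P and Qs = 2P − 53.
Before the tax: set 94 − P = 2P − 53 → P* = €49, Q* = 45.
With the tax collected from producers, supply shifts: Qs = 2(P − 16.5) − 53.
Solving gives Q = 34 with consumers paying €60 and producers receiving €43.5 (the €16.5 wedge).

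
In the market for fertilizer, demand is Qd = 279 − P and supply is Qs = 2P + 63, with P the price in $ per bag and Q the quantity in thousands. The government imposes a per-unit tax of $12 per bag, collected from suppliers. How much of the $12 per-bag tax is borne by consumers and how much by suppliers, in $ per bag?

Consumers bear $8 per bag; suppliers bear $4 per bag.

Before the tax: set 279 − P = 2P + 63 → P* = $72, Q* = 207.
With the tax collected from suppliers, supply shifts: Qs = 2(P − 12) + 63.
Solving gives Q = 199 with consumers paying $80 and suppliers receiving $68 (the $12 wedge).
Burden on consumers: $8; on suppliers: $4. (They sum to $12.)
The less price-elastic side of the market bears the larger share of a per-unit tax.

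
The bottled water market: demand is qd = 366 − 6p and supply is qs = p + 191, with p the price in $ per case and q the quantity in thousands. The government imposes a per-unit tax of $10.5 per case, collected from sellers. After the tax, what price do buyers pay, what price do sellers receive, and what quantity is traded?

Without the tax, 366 − 6p = p + 191 gives 7p = 175, so p* = $25 and q* = 216.
With the tax collected from sellers, supply shifts: qs = (p − 10.5) + 191.
New equilibrium: buyers pay $26.5, sellers receive $16, q = 207. (Wedge: pb − ps = 10.5.)
The less price-elastic side of the market bears the larger share of a per-unit tax.

Buyers pay $26.5; sellers receive $16; quantity = 207.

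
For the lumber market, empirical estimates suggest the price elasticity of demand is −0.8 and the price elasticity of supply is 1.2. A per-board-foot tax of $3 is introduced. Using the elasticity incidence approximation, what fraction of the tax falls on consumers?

Consumers' share ≈ 0.6.

Incidence ratio: consumers' share ≈ εs / (εs + |εd|) = 1.2 / (1.2 + 0.8) = 0.6.
Supply is the more elastic side, so consumers bear the larger share.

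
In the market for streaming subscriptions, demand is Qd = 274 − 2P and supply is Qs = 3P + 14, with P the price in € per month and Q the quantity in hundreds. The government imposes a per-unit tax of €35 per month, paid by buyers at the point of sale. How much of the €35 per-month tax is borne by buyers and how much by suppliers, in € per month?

Before the tax: set 274 − 2P = 3P + 14 → P* = €52, Q* = 170.
With the tax collected from buyers, demand (in seller-price terms) shifts: Qd = 274 − 2(P + 35).
New equilibrium: buyers pay €73, suppliers receive €38, Q = 128. (Wedge: Pb − Ps = 35.)
Burden on buyers: €21; on suppliers: €14. (They sum to €35.)

Buyers bear €21 per month; suppliers bear €14 per month.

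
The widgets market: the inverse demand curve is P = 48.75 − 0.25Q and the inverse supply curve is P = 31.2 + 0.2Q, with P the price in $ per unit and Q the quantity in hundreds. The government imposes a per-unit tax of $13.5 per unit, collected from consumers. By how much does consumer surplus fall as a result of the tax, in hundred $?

Inverting to Q(P) form: Qd = 195 − 4P; Qs = 5P − 156.
Without the tax, 195 − 4P = 5P − 156 gives 9P = 351, so P* = $39 and Q* = 39.
With the tax collected from consumers, demand (in seller-price terms) shifts: Qd = 195 − 4(P + 13.5).
Solving gives Q = 9 with consumers paying $46.5 and sellers receiving $33 (the $13.5 wedge).
ΔCS is the trapezoid between Q = 9 and Q = 39 of height $7.5: ½ · (39 + 9) · 7.5 = $180.

Consumer surplus falls by $180 hundred.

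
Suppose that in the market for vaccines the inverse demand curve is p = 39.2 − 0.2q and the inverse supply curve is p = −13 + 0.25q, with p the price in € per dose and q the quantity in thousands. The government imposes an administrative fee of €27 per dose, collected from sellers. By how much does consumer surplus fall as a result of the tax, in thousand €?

Consumer surplus falls by €1032 thousand.

Rewrite in direct form: qd = 196 − 5p and qs = 4p + 52.
Without the tax, 196 − 5p = 4p + 52 gives 9p = 144, so p* = €16 and q* = 116.
With the tax collected from sellers, supply shifts: qs = 4(p − 27) + 52.
New equilibrium: buyers pay €28, sellers receive €1, q = 56. (Wedge: pb − ps = 27.)
ΔCS is the trapezoid between Q = 56 and Q = 116 of height €12: ½ · (116 + 56) · 12 = €1032.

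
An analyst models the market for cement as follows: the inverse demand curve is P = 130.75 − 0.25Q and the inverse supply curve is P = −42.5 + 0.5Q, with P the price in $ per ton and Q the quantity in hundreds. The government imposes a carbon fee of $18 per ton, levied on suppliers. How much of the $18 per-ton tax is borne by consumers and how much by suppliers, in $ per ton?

Consumers bear $6 per ton; suppliers bear $12 per ton.

Inverting to Q(P) form: Qd = 523 − 4P; Qs = 2P + 85.
Without the tax, 523 − 4P = 2P + 85 gives 6P = 438, so P* = $73 and Q* = 231.
With the tax collected from suppliers, supply shifts: Qs = 2(P − 18) + 85.
New equilibrium: consumers pay $79, suppliers receive $61, Q = 207. (Wedge: Pb − Ps = 18.)
Burden on consumers: $6; on suppliers: $12. (They sum to $18.)
The less price-elastic side of the market bears the larger share of a per-unit tax.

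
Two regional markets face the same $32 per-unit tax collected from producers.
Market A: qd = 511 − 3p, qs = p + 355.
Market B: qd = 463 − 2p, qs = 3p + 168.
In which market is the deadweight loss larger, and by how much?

Market B, by $230.4.

Market A: pre-tax p* = $39, q* = 394; post-tax q = 370; deadweight loss = $384.
Market B: pre-tax p* = $59, q* = 345; post-tax q = 306.6; deadweight loss = $614.4.
Difference: $384 vs $614.4 → market B is larger by $230.4.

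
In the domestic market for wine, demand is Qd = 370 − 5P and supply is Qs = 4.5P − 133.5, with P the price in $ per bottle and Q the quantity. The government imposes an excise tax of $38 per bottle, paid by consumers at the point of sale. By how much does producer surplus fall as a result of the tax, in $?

Producer surplus falls by $1200.

Before the tax: set 370 − 5P = 4.5P − 133.5 → P* = $53, Q* = 105.
With the tax collected from consumers, demand (in seller-price terms) shifts: Qd = 370 − 5(P + 38).
New equilibrium: consumers pay $71, suppliers receive $33, Q = 15. (Wedge: Pb − Ps = 38.)
ΔPS is the trapezoid between Q = 15 and Q = 105 of height $20: ½ · (105 + 15) · 20 = $1200.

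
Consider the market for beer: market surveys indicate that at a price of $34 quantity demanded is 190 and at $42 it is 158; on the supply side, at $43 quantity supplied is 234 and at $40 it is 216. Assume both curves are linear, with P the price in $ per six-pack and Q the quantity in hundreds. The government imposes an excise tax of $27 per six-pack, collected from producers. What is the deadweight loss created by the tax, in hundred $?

Deadweight loss = $874.8 hundred.

Demand slope: (158 − 190)/(42 − 34) = -4, so Qd = 326 − 4P.
Supply slope: (216 − 234)/(40 − 43) = 6, so Qs = 6P − 24.
Without the tax, 326 − 4P = 6P − 24 gives 10P = 350, so P* = $35 and Q* = 186.
With the tax collected from producers, supply shifts: Qs = 6(P − 27) − 24.
Solving gives Q = 121.2 with consumers paying $51.2 and producers receiving $24.2 (the $27 wedge).
Quantity falls by |ΔQ| = |186 − 121.2| = 64.8.
DWL = ½ · t · |ΔQ| = ½ · 27 · 64.8 = $874.8.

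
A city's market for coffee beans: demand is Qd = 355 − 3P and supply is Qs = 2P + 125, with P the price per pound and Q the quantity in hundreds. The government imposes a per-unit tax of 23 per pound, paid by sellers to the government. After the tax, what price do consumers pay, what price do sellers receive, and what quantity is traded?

Consumers pay 55.2; sellers receive 32.2; quantity = 189.4.

Before the tax: set 355 − 3P = 2P + 125 → P* = 46, Q* = 217.
With the tax collected from sellers, supply shifts: Qs = 2(P − 23) + 125.
Solving gives Q = 189.4 with consumers paying 55.2 and sellers receiving 32.2 (the 23 wedge).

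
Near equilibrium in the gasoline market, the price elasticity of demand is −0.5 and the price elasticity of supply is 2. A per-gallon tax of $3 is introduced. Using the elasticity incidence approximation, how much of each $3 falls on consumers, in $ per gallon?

Consumers bear ≈ $2.4 per gallon.

Incidence ratio: consumers' share ≈ εs / (εs + |εd|) = 2 / (2 + 0.5) = 0.8.
So consumers bear ≈ 0.8 × $3 = $2.4; suppliers bear $0.6.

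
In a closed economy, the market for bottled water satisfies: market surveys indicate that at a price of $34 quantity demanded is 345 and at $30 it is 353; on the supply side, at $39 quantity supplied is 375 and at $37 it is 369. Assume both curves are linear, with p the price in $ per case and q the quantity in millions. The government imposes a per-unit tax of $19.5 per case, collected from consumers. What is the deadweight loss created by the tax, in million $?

Demand slope: (353 − 345)/(30 − 34) = -2, so qd = 413 − 2p.
Supply slope: (369 − 375)/(37 − 39) = 3, so qs = 3p + 258.
Without the tax, 413 − 2p = 3p + 258 gives 5p = 155, so p* = $31 and q* = 351.
With the tax collected from consumers, demand (in seller-price terms) shifts: qd = 413 − 2(p + 19.5).
Solving gives q = 327.6 with consumers paying $42.7 and sellers receiving $23.2 (the $19.5 wedge).
Quantity falls by |ΔQ| = |351 − 327.6| = 23.4.
DWL = ½ · t · |ΔQ| = ½ · 19.5 · 23.4 = $228.15.

Deadweight loss = $228.15 million.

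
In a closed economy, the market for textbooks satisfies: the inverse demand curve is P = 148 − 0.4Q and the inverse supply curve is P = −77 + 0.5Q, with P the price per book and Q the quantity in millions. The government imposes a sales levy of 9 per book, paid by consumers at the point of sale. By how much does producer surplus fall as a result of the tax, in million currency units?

Rewrite in direct form: Qd = 370 − 2.5P and Qs = 2P + 154.
Before the tax: set 370 − 2.5P = 2P + 154 → P* = 48, Q* = 250.
With the tax collected from consumers, demand (in seller-price terms) shifts: Qd = 370 − 2.5(P + 9).
Solving gives Q = 240 with consumers paying 52 and producers receiving 43 (the 9 wedge).
ΔPS is the trapezoid between Q = 240 and Q = 250 of height 5: ½ · (250 + 240) · 5 = 1225.

Producer surplus falls by 1225 million.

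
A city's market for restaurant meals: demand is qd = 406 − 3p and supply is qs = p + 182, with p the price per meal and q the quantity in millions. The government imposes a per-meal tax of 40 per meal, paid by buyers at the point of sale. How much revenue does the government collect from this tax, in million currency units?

Tax revenue = 8320 million.

Before the tax: set 406 − 3p = p + 182 → p* = 56, q* = 238.
With the tax collected from buyers, demand (in seller-price terms) shifts: qd = 406 − 3(p + 40).
New equilibrium: buyers pay 66, producers receive 26, q = 208. (Wedge: pb − ps = 40.)
Revenue = t · Q = 40 · 208 = 8320.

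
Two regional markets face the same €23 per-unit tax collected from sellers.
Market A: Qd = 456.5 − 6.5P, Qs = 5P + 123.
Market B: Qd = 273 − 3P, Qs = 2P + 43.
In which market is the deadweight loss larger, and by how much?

Market A: pre-tax P* = €29, Q* = 268; post-tax Q = 203; deadweight loss = €747.5.
Market B: pre-tax P* = €46, Q* = 135; post-tax Q = 107.4; deadweight loss = €317.4.
Difference: €747.5 vs €317.4 → market A is larger by €430.1.

Market A, by €430.1.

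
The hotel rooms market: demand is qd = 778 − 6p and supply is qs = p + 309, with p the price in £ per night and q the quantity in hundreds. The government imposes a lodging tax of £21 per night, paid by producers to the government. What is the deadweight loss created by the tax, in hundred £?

Deadweight loss = £189 hundred.

Without the tax, 778 − 6p = p + 309 gives 7p = 469, so p* = £67 and q* = 376.
With the tax collected from producers, supply shifts: qs = (p − 21) + 309.
New equilibrium: buyers pay £70, producers receive £49, q = 358. (Wedge: pb − ps = 21.)
Quantity falls by |ΔQ| = |376 − 358| = 18.
DWL = ½ · t · |ΔQ| = ½ · 21 · 18 = £189.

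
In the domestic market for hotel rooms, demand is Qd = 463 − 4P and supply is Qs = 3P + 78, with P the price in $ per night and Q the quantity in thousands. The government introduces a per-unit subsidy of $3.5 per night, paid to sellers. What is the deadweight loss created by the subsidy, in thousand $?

Without the subsidy, 463 − 4P = 3P + 78 gives 7P = 385, so P* = $55 and Q* = 243.
With a per-unit subsidy paid to sellers, each receives P + 3.5 per unit sold, so supply becomes Qs = 3(P + 3.5) + 78.
Solving gives Q = 249 with consumers paying $53.5 and sellers receiving $57 (the $3.5 wedge).
Quantity rises by |ΔQ| = |243 − 249| = 6.
DWL = ½ · t · |ΔQ| = ½ · 3.5 · 6 = $10.5.

Deadweight loss = $10.5 thousand.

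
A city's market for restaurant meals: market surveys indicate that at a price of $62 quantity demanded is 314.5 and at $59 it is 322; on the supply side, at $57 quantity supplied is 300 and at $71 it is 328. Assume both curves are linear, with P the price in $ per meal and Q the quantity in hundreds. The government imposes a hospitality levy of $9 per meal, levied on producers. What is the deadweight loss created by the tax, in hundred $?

Demand slope: (322 − 314.5)/(59 − 62) = -2.5, so Qd = 469.5 − 2.5P.
Supply slope: (328 − 300)/(71 − 57) = 2, so Qs = 2P + 186.
Before the tax: set 469.5 − 2.5P = 2P + 186 → P* = $63, Q* = 312.
With the tax collected from producers, supply shifts: Qs = 2(P − 9) + 186.
New equilibrium: buyers pay $67, producers receive $58, Q = 302. (Wedge: Pb − Ps = 9.)
Quantity falls by |ΔQ| = |312 − 302| = 10.
DWL = ½ · t · |ΔQ| = ½ · 9 · 10 = $45.

Deadweight loss = $45 hundred.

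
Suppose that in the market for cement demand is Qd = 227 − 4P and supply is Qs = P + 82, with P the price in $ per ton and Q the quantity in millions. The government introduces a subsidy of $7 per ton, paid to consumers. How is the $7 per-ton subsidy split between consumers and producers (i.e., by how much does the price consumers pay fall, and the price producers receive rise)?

Consumers gain $1.4 per ton; producers gain $5.6 per ton.

Without the subsidy, 227 − 4P = P + 82 gives 5P = 145, so P* = $29 and Q* = 111.
With a per-unit subsidy paid to consumers, each effectively pays P − 7, so demand becomes Qd = 227 − 4(P − 7).
New equilibrium: consumers pay $27.6, producers receive $34.6, Q = 116.6. (Wedge: Pb − Ps = −7.)
Gain to consumers: $1.4; to producers: $5.6. (They sum to $7.)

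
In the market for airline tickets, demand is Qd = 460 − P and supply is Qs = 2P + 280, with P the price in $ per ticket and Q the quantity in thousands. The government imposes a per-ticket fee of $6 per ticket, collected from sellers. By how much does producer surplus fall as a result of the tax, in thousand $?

Producer surplus falls by $796 thousand.

Without the tax, 460 − P = 2P + 280 gives 3P = 180, so P* = $60 and Q* = 400.
With the tax collected from sellers, supply shifts: Qs = 2(P − 6) + 280.
Solving gives Q = 396 with buyers paying $64 and sellers receiving $58 (the $6 wedge).
ΔPS is the trapezoid between Q = 396 and Q = 400 of height $2: ½ · (400 + 396) · 2 = $796.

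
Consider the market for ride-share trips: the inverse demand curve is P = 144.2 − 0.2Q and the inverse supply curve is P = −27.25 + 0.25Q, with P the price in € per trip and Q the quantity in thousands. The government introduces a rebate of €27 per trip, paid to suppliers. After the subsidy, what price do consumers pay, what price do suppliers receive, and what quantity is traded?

Inverting to Q(P) form: Qd = 721 − 5P; Qs = 4P + 109.
Without the subsidy, 721 − 5P = 4P + 109 gives 9P = 612, so P* = €68 and Q* = 381.
With a per-unit subsidy paid to suppliers, each receives P + 27 per unit sold, so supply becomes Qs = 4(P + 27) + 109.
New equilibrium: consumers pay €56, suppliers receive €83, Q = 441. (Wedge: Pb − Ps = −27.)

Consumers pay €56; suppliers receive €83; quantity = 441.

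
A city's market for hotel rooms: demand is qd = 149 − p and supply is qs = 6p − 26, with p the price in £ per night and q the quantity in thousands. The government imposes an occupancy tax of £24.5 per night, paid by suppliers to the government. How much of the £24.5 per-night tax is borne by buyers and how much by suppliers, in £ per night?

Before the tax: set 149 − p = 6p − 26 → p* = £25, q* = 124.
With the tax collected from suppliers, supply shifts: qs = 6(p − 24.5) − 26.
Solving gives q = 103 with buyers paying £46 and suppliers receiving £21.5 (the £24.5 wedge).
Burden on buyers: £21; on suppliers: £3.5. (They sum to £24.5.)
The less price-elastic side of the market bears the larger share of a per-unit tax.

Buyers bear £21 per night; suppliers bear £3.5 per night.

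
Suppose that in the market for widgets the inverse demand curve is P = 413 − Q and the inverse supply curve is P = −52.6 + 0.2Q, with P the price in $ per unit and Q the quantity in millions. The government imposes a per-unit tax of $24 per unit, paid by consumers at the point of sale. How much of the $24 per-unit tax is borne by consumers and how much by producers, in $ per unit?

Consumers bear $20 per unit; producers bear $4 per unit.

Inverting to Q(P) form: Qd = 413 − P; Qs = 5P + 263.
Without the tax, 413 − P = 5P + 263 gives 6P = 150, so P* = $25 and Q* = 388.
With the tax collected from consumers, demand (in seller-price terms) shifts: Qd = 413 − (P + 24).
New equilibrium: consumers pay $45, producers receive $21, Q = 368. (Wedge: Pb − Ps = 24.)
Burden on consumers: $20; on producers: $4. (They sum to $24.)
The less price-elastic side of the market bears the larger share of a per-unit tax.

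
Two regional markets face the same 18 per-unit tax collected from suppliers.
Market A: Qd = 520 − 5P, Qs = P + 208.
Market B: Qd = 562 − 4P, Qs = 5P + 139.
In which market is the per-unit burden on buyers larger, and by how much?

Market B, by 7.

Market A: pre-tax P* = 52, Q* = 260; post-tax Q = 245; per-unit burden on buyers = 3.
Market B: pre-tax P* = 47, Q* = 374; post-tax Q = 334; per-unit burden on buyers = 10.
Difference: 3 vs 10 → market B is larger by 7.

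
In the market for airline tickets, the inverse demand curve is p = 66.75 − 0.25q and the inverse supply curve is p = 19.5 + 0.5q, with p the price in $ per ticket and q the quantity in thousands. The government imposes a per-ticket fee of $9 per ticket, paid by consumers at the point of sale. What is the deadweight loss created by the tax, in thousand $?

Deadweight loss = $54 thousand.

Rewrite in direct form: qd = 267 − 4p and qs = 2p − 39.
Without the tax, 267 − 4p = 2p − 39 gives 6p = 306, so p* = $51 and q* = 63.
With the tax collected from consumers, demand (in seller-price terms) shifts: qd = 267 − 4(p + 9).
New equilibrium: consumers pay $54, suppliers receive $45, q = 51. (Wedge: pb − ps = 9.)
Quantity falls by |ΔQ| = |63 − 51| = 12.
DWL = ½ · t · |ΔQ| = ½ · 9 · 12 = $54.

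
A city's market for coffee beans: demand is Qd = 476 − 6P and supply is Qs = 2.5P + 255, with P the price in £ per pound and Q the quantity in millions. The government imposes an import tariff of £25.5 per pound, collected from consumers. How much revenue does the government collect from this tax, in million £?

Tax revenue = £7012.5 million.

Without the tax, 476 − 6P = 2.5P + 255 gives 8.5P = 221, so P* = £26 and Q* = 320.
With the tax collected from consumers, demand (in seller-price terms) shifts: Qd = 476 − 6(P + 25.5).
New equilibrium: consumers pay £33.5, suppliers receive £8, Q = 275. (Wedge: Pb − Ps = 25.5.)
Revenue = t · Q = 25.5 · 275 = £7012.5.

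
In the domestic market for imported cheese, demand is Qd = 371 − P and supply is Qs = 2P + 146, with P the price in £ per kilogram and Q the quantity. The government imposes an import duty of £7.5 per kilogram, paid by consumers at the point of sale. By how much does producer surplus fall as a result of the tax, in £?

Producer surplus falls by £733.75.

Before the tax: set 371 − P = 2P + 146 → P* = £75, Q* = 296.
With the tax collected from consumers, demand (in seller-price terms) shifts: Qd = 371 − (P + 7.5).
New equilibrium: consumers pay £80, producers receive £72.5, Q = 291. (Wedge: Pb − Ps = 7.5.)
ΔPS is the trapezoid between Q = 291 and Q = 296 of height £2.5: ½ · (296 + 291) · 2.5 = £733.75.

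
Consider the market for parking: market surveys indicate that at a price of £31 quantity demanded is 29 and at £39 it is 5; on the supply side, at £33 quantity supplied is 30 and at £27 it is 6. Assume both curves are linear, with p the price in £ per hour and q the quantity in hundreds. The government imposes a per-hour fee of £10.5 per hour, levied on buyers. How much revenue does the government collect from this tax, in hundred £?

Demand slope: (5 − 29)/(39 − 31) = -3, so qd = 122 − 3p.
Supply slope: (6 − 30)/(27 − 33) = 4, so qs = 4p − 102.
Before the tax: set 122 − 3p = 4p − 102 → p* = £32, q* = 26.
With the tax collected from buyers, demand (in seller-price terms) shifts: qd = 122 − 3(p + 10.5).
Solving gives q = 8 with buyers paying £38 and suppliers receiving £27.5 (the £10.5 wedge).
Revenue = t · Q = 10.5 · 8 = £84.

Tax revenue = £84 hundred.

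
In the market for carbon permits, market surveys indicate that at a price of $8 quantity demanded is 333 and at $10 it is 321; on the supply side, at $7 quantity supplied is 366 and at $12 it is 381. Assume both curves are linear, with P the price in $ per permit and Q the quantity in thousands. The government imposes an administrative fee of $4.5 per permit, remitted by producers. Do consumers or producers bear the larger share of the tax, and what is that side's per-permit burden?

Producers bear the larger share: $3 per permit.

Demand slope: (321 − 333)/(10 − 8) = -6, so Qd = 381 − 6P.
Supply slope: (381 − 366)/(12 − 7) = 3, so Qs = 3P + 345.
Before the tax: set 381 − 6P = 3P + 345 → P* = $4, Q* = 357.
With the tax collected from producers, supply shifts: Qs = 3(P − 4.5) + 345.
Solving gives Q = 348 with consumers paying $5.5 and producers receiving $1 (the $4.5 wedge).
Per-permit burden: consumers $1.5, producers $3.
Producers take the larger share because supply is less price-elastic here (demand slope 6 vs supply slope 3).
The less price-elastic side of the market bears the larger share of a per-unit tax.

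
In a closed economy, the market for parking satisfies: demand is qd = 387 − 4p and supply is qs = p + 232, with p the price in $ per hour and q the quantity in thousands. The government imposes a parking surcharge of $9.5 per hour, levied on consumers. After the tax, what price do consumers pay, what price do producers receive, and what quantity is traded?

Without the tax, 387 − 4p = p + 232 gives 5p = 155, so p* = $31 and q* = 263.
With the tax collected from consumers, demand (in seller-price terms) shifts: qd = 387 − 4(p + 9.5).
Solving gives q = 255.4 with consumers paying $32.9 and producers receiving $23.4 (the $9.5 wedge).
The less price-elastic side of the market bears the larger share of a per-unit tax.

Consumers pay $32.9; producers receive $23.4; quantity = 255.4.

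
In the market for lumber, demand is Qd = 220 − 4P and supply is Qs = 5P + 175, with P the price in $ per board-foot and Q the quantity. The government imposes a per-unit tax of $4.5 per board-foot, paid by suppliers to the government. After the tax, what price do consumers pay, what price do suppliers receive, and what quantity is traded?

Consumers pay $7.5; suppliers receive $3; quantity = 190.

Without the tax, 220 − 4P = 5P + 175 gives 9P = 45, so P* = $5 and Q* = 200.
With the tax collected from suppliers, supply shifts: Qs = 5(P − 4.5) + 175.
New equilibrium: consumers pay $7.5, suppliers receive $3, Q = 190. (Wedge: Pb − Ps = 4.5.)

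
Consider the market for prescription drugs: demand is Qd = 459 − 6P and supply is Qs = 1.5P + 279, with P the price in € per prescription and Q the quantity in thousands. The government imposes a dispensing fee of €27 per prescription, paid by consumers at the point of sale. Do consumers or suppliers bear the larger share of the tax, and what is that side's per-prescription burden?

Before the tax: set 459 − 6P = 1.5P + 279 → P* = €24, Q* = 315.
With the tax collected from consumers, demand (in seller-price terms) shifts: Qd = 459 − 6(P + 27).
Solving gives Q = 282.6 with consumers paying €29.4 and suppliers receiving €2.4 (the €27 wedge).
Per-prescription burden: consumers €5.4, suppliers €21.6.
Suppliers take the larger share because supply is less price-elastic here (demand slope 6 vs supply slope 1.5).

Suppliers bear the larger share: €21.6 per prescription.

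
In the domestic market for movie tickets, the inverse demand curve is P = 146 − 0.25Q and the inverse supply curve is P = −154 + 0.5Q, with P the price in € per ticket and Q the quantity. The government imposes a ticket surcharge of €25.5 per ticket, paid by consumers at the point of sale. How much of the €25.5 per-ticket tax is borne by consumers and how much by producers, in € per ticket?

Inverting to Q(P) form: Qd = 584 − 4P; Qs = 2P + 308.
Without the tax, 584 − 4P = 2P + 308 gives 6P = 276, so P* = €46 and Q* = 400.
With the tax collected from consumers, demand (in seller-price terms) shifts: Qd = 584 − 4(P + 25.5).
Solving gives Q = 366 with consumers paying €54.5 and producers receiving €29 (the €25.5 wedge).
Burden on consumers: €8.5; on producers: €17. (They sum to €25.5.)
The less price-elastic side of the market bears the larger share of a per-unit tax.

Consumers bear €8.5 per ticket; producers bear €17 per ticket.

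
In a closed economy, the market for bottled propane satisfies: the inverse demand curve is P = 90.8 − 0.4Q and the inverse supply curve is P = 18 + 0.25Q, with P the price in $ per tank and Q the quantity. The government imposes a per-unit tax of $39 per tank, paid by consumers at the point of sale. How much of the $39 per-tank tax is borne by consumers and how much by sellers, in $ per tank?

Consumers bear $24 per tank; sellers bear $15 per tank.

Rewrite in direct form: Qd = 227 − 2.5P and Qs = 4P − 72.
Without the tax, 227 − 2.5P = 4P − 72 gives 6.5P = 299, so P* = $46 and Q* = 112.
With the tax collected from consumers, demand (in seller-price terms) shifts: Qd = 227 − 2.5(P + 39).
New equilibrium: consumers pay $70, sellers receive $31, Q = 52. (Wedge: Pb − Ps = 39.)
Burden on consumers: $24; on sellers: $15. (They sum to $39.)
The less price-elastic side of the market bears the larger share of a per-unit tax.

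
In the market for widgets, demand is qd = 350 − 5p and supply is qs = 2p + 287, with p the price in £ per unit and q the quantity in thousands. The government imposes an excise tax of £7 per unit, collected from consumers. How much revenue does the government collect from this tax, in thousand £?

Before the tax: set 350 − 5p = 2p + 287 → p* = £9, q* = 305.
With the tax collected from consumers, demand (in seller-price terms) shifts: qd = 350 − 5(p + 7).
Solving gives q = 295 with consumers paying £11 and producers receiving £4 (the £7 wedge).
Revenue = t · Q = 7 · 295 = £2065.

Tax revenue = £2065 thousand.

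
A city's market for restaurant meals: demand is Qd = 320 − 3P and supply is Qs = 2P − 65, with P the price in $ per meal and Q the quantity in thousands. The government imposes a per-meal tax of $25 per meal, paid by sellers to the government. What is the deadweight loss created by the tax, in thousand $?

Without the tax, 320 − 3P = 2P − 65 gives 5P = 385, so P* = $77 and Q* = 89.
With the tax collected from sellers, supply shifts: Qs = 2(P − 25) − 65.
New equilibrium: buyers pay $87, sellers receive $62, Q = 59. (Wedge: Pb − Ps = 25.)
Quantity falls by |ΔQ| = |89 − 59| = 30.
DWL = ½ · t · |ΔQ| = ½ · 25 · 30 = $375.

Deadweight loss = $375 thousand.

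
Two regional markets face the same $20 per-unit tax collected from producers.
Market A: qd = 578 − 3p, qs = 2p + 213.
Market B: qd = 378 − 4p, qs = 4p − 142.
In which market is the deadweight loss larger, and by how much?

Market A: pre-tax p* = $73, q* = 359; post-tax q = 335; deadweight loss = $240.
Market B: pre-tax p* = $65, q* = 118; post-tax q = 78; deadweight loss = $400.
Difference: $240 vs $400 → market B is larger by $160.

Market B, by $160.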